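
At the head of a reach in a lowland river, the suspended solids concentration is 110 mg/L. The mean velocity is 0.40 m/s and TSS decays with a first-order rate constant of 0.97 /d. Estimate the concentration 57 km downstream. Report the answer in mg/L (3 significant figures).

22.2 mg/L

Travel time t = 57 km / 0.40 m/s = 5.7e+04/0.40 = 1.425e+05 s = 1.649 d.
First-order decay: C = 110·exp(−0.97·1.649) = 110·0.2019 = 22.21 mg/L.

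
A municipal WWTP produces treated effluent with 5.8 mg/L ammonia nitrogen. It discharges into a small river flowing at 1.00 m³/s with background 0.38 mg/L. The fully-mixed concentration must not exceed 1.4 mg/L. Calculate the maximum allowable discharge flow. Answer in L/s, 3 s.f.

232 L/s

Mass balance at complete mixing: C_std·(Q_w + Q_r) = Q_w·C_e + Q_r·C_b.
Rearranging, Q_w = Q_r·(C_std − C_b)/(C_e − C_std) = 1.00·(1.4 − 0.38) / (5.8 − 1.4) = 0.2318 m³/s.
= 231.8 L/s.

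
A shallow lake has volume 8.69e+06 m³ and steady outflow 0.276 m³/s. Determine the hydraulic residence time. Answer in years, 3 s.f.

0.998 yr

Q = 0.276 m³/s × 3.156e+07 s/yr = 8.71e+06 m³/yr.
Hydraulic residence time τ = V/Q = 8.69e+06/8.71e+06 = 0.9977 yr.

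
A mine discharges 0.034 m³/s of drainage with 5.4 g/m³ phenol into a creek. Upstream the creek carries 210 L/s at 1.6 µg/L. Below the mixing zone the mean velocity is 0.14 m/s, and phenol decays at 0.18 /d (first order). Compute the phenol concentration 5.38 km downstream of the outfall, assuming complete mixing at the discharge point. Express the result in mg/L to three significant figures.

0.696 mg/L

210 L/s = 0.21 m³/s.
1.6 µg/L = 0.0016 mg/L.
After complete mixing, C₀ = (0.034·5.4 + 0.21·0.0016) / 0.244 = 0.7538 mg/L.
Travel time t = 5380 m / 0.14 m/s = 3.843e+04 s = 0.4448 d.
C = 0.7538·exp(−0.18·0.4448) = 0.7538·0.9231 = 0.6958 mg/L.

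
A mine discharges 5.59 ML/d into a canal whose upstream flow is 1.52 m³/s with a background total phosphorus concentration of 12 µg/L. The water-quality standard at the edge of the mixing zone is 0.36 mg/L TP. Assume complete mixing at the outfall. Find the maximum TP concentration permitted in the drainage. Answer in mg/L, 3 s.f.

8.54 mg/L

5.59 ML/d = 0.0647 m³/s.
12 µg/L = 0.012 mg/L.
Mass balance: 0.36·1.585 = 0.0647·Cₑ + 1.52·0.012.
Cₑ = (0.5705 − 0.01824) / 0.0647 = 8.536 mg/L.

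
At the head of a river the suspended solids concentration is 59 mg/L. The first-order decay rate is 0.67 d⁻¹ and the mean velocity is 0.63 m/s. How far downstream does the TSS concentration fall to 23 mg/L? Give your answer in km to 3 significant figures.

From C = C₀·e^(−kt), t = ln(C₀/C)/k = ln(59/23)/0.67 = 0.942/0.67 = 1.406 d.
Distance = v·t = 0.63 m/s × 1.215e+05 s = 7.653e+04 m = 76.53 km.

76.5 km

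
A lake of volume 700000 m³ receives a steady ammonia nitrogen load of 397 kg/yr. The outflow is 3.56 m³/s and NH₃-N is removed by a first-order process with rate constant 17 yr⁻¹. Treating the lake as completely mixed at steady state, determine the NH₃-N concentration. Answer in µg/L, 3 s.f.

3.20 µg/L

Outflow Q = 3.56 m³/s × 3.156e+07 s/yr = 1.123e+08 m³/yr.
Steady-state CSTR mass balance: W = Q·C + k·V·C, so C = W/(Q + kV).
Q + kV = 1.123e+08 + 17·700000 = 1.242e+08 m³/yr.
C = 397/1.242e+08 = 3.195e-06 kg/m³ = 0.003195 mg/L = 3.195 µg/L.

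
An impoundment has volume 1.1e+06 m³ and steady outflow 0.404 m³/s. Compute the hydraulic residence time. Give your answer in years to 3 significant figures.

Q = 0.404 m³/s × 3.156e+07 s/yr = 1.275e+07 m³/yr.
Hydraulic residence time τ = V/Q = 1.1e+06/1.275e+07 = 0.08628 yr.

0.0863 yr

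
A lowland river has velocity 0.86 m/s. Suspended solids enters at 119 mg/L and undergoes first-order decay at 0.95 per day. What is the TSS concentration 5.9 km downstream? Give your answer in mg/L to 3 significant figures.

Travel time t = 5.9 km / 0.86 m/s = 5900/0.86 = 6860 s = 0.0794 d.
First-order decay: C = 119·exp(−0.95·0.0794) = 119·0.9273 = 110.4 mg/L.

110 mg/L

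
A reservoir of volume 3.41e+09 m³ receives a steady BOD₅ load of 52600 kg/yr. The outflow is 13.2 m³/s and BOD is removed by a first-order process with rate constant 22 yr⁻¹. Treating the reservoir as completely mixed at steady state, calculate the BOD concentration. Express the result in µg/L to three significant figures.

0.697 µg/L

Outflow Q = 13.2 m³/s × 3.156e+07 s/yr = 4.166e+08 m³/yr.
Steady-state CSTR mass balance: W = Q·C + k·V·C, so C = W/(Q + kV).
Q + kV = 4.166e+08 + 22·3.41e+09 = 7.544e+10 m³/yr.
C = 52600/7.544e+10 = 6.973e-07 kg/m³ = 0.0006973 mg/L = 0.6973 µg/L.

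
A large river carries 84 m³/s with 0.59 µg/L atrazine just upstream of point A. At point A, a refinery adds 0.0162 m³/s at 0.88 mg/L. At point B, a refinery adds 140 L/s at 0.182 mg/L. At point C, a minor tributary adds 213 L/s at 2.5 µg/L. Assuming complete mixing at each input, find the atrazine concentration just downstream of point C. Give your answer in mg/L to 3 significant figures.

0.00106 mg/L

0.59 µg/L = 0.00059 mg/L.
After input A: C = (84·0.00059 + 0.0162·0.88) / 84.02 = 0.0007596 mg/L.
140 L/s = 0.14 m³/s.
After input B: C = (84.02·0.0007596 + 0.14·0.182) / 84.16 = 0.001061 mg/L.
213 L/s = 0.213 m³/s.
2.5 µg/L = 0.0025 mg/L.
After input C: C = (84.16·0.001061 + 0.213·0.0025) / 84.37 = 0.001065 mg/L.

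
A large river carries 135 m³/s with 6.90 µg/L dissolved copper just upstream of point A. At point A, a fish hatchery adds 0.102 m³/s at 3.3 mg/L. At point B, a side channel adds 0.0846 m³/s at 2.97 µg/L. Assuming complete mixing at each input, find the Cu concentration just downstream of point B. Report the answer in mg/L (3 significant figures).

0.00938 mg/L

6.90 µg/L = 0.0069 mg/L.
After input A: C = (135·0.0069 + 0.102·3.3) / 135.1 = 0.009386 mg/L.
2.97 µg/L = 0.00297 mg/L.
After input B: C = (135.1·0.009386 + 0.0846·0.00297) / 135.2 = 0.009382 mg/L.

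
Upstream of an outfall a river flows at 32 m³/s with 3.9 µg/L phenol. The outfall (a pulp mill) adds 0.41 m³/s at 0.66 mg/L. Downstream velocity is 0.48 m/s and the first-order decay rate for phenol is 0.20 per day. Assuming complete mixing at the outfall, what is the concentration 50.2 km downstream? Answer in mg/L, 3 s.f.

0.00958 mg/L

3.9 µg/L = 0.0039 mg/L.
After complete mixing, C₀ = (0.41·0.66 + 32·0.0039) / 32.41 = 0.0122 mg/L.
Travel time t = 5.02e+04 m / 0.48 m/s = 1.046e+05 s = 1.21 d.
C = 0.0122·exp(−0.20·1.21) = 0.0122·0.785 = 0.009577 mg/L.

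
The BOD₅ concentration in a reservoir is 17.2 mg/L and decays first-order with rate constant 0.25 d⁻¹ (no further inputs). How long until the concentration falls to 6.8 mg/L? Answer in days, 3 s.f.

3.71 d

t = ln(C₀/C)/k = ln(17.2/6.8)/0.25 = 0.928/0.25 = 3.712 d.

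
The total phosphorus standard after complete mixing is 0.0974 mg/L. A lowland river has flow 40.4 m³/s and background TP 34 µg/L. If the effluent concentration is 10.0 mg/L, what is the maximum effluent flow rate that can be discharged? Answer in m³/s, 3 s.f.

34 µg/L = 0.034 mg/L.
Mass balance at complete mixing: C_std·(Q_w + Q_r) = Q_w·C_e + Q_r·C_b.
Rearranging, Q_w = Q_r·(C_std − C_b)/(C_e − C_std) = 40.4·(0.0974 − 0.034) / (10 − 0.0974) = 0.2587 m³/s.

0.259 m³/s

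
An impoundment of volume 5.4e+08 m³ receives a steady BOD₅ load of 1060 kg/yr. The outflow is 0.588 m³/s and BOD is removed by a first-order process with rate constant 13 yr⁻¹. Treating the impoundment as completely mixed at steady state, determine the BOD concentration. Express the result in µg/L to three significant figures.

0.151 µg/L

Outflow Q = 0.588 m³/s × 3.156e+07 s/yr = 1.856e+07 m³/yr.
Steady-state CSTR mass balance: W = Q·C + k·V·C, so C = W/(Q + kV).
Q + kV = 1.856e+07 + 13·5.4e+08 = 7.039e+09 m³/yr.
C = 1060/7.039e+09 = 1.506e-07 kg/m³ = 0.0001506 mg/L = 0.1506 µg/L.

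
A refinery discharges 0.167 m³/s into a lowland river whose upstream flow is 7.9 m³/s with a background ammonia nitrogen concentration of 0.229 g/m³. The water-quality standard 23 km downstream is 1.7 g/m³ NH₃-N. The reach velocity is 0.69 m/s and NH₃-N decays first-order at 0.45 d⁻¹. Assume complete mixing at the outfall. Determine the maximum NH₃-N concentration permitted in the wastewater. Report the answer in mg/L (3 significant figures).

Travel time to the compliance point: t = 2.3e+04/0.69 = 3.333e+04 s = 0.3858 d; decay factor exp(−0.45·0.3858) = 0.8406.
So the concentration just after mixing may be at most 1.7/0.8406 = 2.022 mg/L.
Mass balance: 2.022·8.067 = 0.167·Cₑ + 7.9·0.229.
Cₑ = (16.31 − 1.809) / 0.167 = 86.86 mg/L.

86.9 mg/L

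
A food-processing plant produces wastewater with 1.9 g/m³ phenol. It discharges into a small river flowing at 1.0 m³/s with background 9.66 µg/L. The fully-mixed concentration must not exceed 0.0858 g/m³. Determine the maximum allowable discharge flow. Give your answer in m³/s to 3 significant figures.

0.0420 m³/s

9.66 µg/L = 0.00966 mg/L.
Mass balance at complete mixing: C_std·(Q_w + Q_r) = Q_w·C_e + Q_r·C_b.
Rearranging, Q_w = Q_r·(C_std − C_b)/(C_e − C_std) = 1.0·(0.0858 − 0.00966) / (1.9 − 0.0858) = 0.04197 m³/s.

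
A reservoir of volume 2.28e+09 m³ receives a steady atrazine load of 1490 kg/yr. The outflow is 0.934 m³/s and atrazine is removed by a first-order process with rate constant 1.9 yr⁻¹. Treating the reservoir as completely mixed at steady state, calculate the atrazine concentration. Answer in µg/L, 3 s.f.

0.342 µg/L

Outflow Q = 0.934 m³/s × 3.156e+07 s/yr = 2.947e+07 m³/yr.
Steady-state CSTR mass balance: W = Q·C + k·V·C, so C = W/(Q + kV).
Q + kV = 2.947e+07 + 1.9·2.28e+09 = 4.361e+09 m³/yr.
C = 1490/4.361e+09 = 3.416e-07 kg/m³ = 0.0003416 mg/L = 0.3416 µg/L.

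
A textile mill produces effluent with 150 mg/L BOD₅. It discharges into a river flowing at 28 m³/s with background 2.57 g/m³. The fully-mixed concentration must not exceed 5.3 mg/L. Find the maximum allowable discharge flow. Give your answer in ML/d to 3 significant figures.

Mass balance at complete mixing: C_std·(Q_w + Q_r) = Q_w·C_e + Q_r·C_b.
Rearranging, Q_w = Q_r·(C_std − C_b)/(C_e − C_std) = 28·(5.3 − 2.57) / (150 − 5.3) = 0.5283 m³/s.
= 45.64 ML/d.

45.6 ML/d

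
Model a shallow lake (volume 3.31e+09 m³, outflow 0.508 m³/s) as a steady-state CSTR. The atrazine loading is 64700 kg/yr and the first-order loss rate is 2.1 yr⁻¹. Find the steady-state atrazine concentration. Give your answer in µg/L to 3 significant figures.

Outflow Q = 0.508 m³/s × 3.156e+07 s/yr = 1.603e+07 m³/yr.
Steady-state CSTR mass balance: W = Q·C + k·V·C, so C = W/(Q + kV).
Q + kV = 1.603e+07 + 2.1·3.31e+09 = 6.967e+09 m³/yr.
C = 64700/6.967e+09 = 9.287e-06 kg/m³ = 0.009287 mg/L = 9.287 µg/L.

9.29 µg/L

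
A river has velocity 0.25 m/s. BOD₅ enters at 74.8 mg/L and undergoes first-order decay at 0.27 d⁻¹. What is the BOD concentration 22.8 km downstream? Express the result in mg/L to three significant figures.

56.3 mg/L

Travel time t = 22.8 km / 0.25 m/s = 2.28e+04/0.25 = 9.12e+04 s = 1.056 d.
First-order decay: C = 74.8·exp(−0.27·1.056) = 74.8·0.752 = 56.25 mg/L.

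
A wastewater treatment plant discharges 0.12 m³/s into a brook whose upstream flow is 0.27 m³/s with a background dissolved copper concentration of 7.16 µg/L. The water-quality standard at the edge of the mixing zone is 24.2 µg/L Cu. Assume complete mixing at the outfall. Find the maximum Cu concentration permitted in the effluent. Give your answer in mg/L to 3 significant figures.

0.0625 mg/L

7.16 µg/L = 0.00716 mg/L.
24.2 µg/L = 0.0242 mg/L.
Mass balance: 0.0242·0.39 = 0.12·Cₑ + 0.27·0.00716.
Cₑ = (0.009438 − 0.001933) / 0.12 = 0.06254 mg/L.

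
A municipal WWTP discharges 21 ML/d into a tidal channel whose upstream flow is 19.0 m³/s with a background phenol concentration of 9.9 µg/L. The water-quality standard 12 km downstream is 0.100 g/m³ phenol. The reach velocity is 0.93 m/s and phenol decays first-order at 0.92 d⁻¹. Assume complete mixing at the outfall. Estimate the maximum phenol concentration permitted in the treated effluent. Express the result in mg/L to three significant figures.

21 ML/d = 0.2431 m³/s.
9.9 µg/L = 0.0099 mg/L.
Travel time to the compliance point: t = 1.2e+04/0.93 = 1.29e+04 s = 0.1493 d; decay factor exp(−0.92·0.1493) = 0.8716.
So the concentration just after mixing may be at most 0.1/0.8716 = 0.1147 mg/L.
Mass balance: 0.1147·19.24 = 0.2431·Cₑ + 19·0.0099.
Cₑ = (2.208 − 0.1881) / 0.2431 = 8.309 mg/L.

8.31 mg/L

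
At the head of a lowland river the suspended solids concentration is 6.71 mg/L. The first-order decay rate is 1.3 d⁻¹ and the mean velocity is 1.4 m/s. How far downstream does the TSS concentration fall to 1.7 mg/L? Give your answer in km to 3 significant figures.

From C = C₀·e^(−kt), t = ln(C₀/C)/k = ln(6.71/1.7)/1.3 = 1.373/1.3 = 1.056 d.
Distance = v·t = 1.4 m/s × 9.125e+04 s = 1.277e+05 m = 127.7 km.

128 km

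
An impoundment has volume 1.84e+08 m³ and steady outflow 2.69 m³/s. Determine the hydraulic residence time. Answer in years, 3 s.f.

2.17 yr

Q = 2.69 m³/s × 3.156e+07 s/yr = 8.489e+07 m³/yr.
Hydraulic residence time τ = V/Q = 1.84e+08/8.489e+07 = 2.168 yr.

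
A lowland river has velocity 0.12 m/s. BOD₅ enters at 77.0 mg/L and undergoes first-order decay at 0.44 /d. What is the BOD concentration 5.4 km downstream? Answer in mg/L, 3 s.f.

Travel time t = 5.4 km / 0.12 m/s = 5400/0.12 = 4.5e+04 s = 0.5208 d.
First-order decay: C = 77.0·exp(−0.44·0.5208) = 77.0·0.7952 = 61.23 mg/L.

61.2 mg/L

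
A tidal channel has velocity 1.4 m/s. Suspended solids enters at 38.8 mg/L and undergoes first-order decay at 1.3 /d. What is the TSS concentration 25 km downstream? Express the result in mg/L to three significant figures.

Travel time t = 25 km / 1.4 m/s = 2.5e+04/1.4 = 1.786e+04 s = 0.2067 d.
First-order decay: C = 38.8·exp(−1.3·0.2067) = 38.8·0.7644 = 29.66 mg/L.

29.7 mg/L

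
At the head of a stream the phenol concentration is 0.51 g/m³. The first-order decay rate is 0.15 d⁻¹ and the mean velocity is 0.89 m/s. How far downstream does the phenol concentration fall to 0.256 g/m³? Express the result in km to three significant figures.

353 km

From C = C₀·e^(−kt), t = ln(C₀/C)/k = ln(0.51/0.256)/0.15 = 0.6892/0.15 = 4.595 d.
Distance = v·t = 0.89 m/s × 3.97e+05 s = 3.533e+05 m = 353.3 km.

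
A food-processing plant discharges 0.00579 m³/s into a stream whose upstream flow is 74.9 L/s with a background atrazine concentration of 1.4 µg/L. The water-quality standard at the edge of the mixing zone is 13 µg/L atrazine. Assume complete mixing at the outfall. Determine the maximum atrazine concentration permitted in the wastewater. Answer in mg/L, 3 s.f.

0.163 mg/L

74.9 L/s = 0.0749 m³/s.
1.4 µg/L = 0.0014 mg/L.
13 µg/L = 0.013 mg/L.
Mass balance: 0.013·0.08069 = 0.00579·Cₑ + 0.0749·0.0014.
Cₑ = (0.001049 − 0.0001049) / 0.00579 = 0.1631 mg/L.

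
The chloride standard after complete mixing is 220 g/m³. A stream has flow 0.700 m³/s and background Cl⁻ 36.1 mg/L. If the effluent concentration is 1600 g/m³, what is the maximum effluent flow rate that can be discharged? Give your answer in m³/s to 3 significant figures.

0.0933 m³/s

Mass balance at complete mixing: C_std·(Q_w + Q_r) = Q_w·C_e + Q_r·C_b.
Rearranging, Q_w = Q_r·(C_std − C_b)/(C_e − C_std) = 0.700·(220 − 36.1) / (1600 − 220) = 0.09328 m³/s.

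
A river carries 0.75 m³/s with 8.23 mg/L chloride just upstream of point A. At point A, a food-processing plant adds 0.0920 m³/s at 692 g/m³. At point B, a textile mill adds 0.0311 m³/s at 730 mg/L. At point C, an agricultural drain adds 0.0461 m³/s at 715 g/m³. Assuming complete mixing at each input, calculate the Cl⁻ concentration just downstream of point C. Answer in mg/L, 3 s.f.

137 mg/L

After input A: C = (0.75·8.23 + 0.092·692) / 0.842 = 82.94 mg/L.
After input B: C = (0.842·82.94 + 0.0311·730) / 0.8731 = 106 mg/L.
After input C: C = (0.8731·106 + 0.0461·715) / 0.9192 = 136.5 mg/L.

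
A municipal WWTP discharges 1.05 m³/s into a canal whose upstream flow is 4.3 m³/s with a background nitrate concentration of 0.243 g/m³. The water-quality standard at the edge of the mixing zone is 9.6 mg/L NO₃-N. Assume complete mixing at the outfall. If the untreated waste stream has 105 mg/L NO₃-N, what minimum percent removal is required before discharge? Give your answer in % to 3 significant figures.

54.4 %

Mass balance: 9.6·5.35 = 1.05·Cₑ + 4.3·0.243.
Cₑ = (51.36 − 1.045) / 1.05 = 47.92 mg/L.
Required removal = 1 − 47.92/105 = 54.36 %.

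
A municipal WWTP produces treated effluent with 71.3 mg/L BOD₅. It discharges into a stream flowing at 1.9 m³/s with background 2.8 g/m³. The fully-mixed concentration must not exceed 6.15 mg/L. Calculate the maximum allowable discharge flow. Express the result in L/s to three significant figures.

Mass balance at complete mixing: C_std·(Q_w + Q_r) = Q_w·C_e + Q_r·C_b.
Rearranging, Q_w = Q_r·(C_std − C_b)/(C_e − C_std) = 1.9·(6.15 − 2.8) / (71.3 − 6.15) = 0.0977 m³/s.
= 97.7 L/s.

97.7 L/s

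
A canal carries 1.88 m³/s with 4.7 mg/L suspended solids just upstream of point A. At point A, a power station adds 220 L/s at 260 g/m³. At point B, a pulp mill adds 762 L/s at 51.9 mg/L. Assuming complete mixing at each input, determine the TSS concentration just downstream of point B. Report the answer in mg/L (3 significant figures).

36.9 mg/L

220 L/s = 0.22 m³/s.
After input A: C = (1.88·4.7 + 0.22·260) / 2.1 = 31.45 mg/L.
762 L/s = 0.762 m³/s.
After input B: C = (2.1·31.45 + 0.762·51.9) / 2.862 = 36.89 mg/L.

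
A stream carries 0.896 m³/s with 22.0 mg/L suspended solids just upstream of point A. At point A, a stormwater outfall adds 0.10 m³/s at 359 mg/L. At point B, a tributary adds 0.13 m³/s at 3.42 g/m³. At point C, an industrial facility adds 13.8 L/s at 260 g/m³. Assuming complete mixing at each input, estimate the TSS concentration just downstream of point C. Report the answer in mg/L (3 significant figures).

52.3 mg/L

After input A: C = (0.896·22 + 0.1·359) / 0.996 = 55.84 mg/L.
After input B: C = (0.996·55.84 + 0.13·3.42) / 1.126 = 49.78 mg/L.
13.8 L/s = 0.0138 m³/s.
After input C: C = (1.126·49.78 + 0.0138·260) / 1.14 = 52.33 mg/L.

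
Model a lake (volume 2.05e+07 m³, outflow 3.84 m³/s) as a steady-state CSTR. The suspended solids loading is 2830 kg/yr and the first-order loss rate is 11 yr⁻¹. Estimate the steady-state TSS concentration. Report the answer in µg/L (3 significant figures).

Outflow Q = 3.84 m³/s × 3.156e+07 s/yr = 1.212e+08 m³/yr.
Steady-state CSTR mass balance: W = Q·C + k·V·C, so C = W/(Q + kV).
Q + kV = 1.212e+08 + 11·2.05e+07 = 3.467e+08 m³/yr.
C = 2830/3.467e+08 = 8.163e-06 kg/m³ = 0.008163 mg/L = 8.163 µg/L.

8.16 µg/L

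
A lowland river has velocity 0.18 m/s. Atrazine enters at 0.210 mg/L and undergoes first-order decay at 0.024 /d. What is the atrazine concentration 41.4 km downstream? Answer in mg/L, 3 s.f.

0.197 mg/L

Travel time t = 41.4 km / 0.18 m/s = 4.14e+04/0.18 = 2.3e+05 s = 2.662 d.
First-order decay: C = 0.210·exp(−0.024·2.662) = 0.210·0.9381 = 0.197 mg/L.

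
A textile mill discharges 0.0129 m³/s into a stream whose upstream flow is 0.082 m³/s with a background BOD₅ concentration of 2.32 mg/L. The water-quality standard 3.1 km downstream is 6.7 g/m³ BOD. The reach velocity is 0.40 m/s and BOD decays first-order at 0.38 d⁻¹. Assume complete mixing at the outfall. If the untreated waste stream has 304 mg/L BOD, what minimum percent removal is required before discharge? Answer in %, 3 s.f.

88.1 %

Travel time to the compliance point: t = 3100/0.40 = 7750 s = 0.0897 d; decay factor exp(−0.38·0.0897) = 0.9665.
So the concentration just after mixing may be at most 6.7/0.9665 = 6.932 mg/L.
Mass balance: 6.932·0.0949 = 0.0129·Cₑ + 0.082·2.32.
Cₑ = (0.6579 − 0.1902) / 0.0129 = 36.25 mg/L.
Required removal = 1 − 36.25/304 = 88.08 %.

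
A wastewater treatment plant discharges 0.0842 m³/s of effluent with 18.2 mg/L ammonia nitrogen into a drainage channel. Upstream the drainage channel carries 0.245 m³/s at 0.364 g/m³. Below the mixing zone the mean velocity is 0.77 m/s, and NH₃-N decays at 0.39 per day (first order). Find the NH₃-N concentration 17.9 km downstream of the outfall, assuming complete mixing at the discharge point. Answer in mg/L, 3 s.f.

4.44 mg/L

After complete mixing, C₀ = (0.0842·18.2 + 0.245·0.364) / 0.3292 = 4.926 mg/L.
Travel time t = 1.79e+04 m / 0.77 m/s = 2.325e+04 s = 0.2691 d.
C = 4.926·exp(−0.39·0.2691) = 4.926·0.9004 = 4.435 mg/L.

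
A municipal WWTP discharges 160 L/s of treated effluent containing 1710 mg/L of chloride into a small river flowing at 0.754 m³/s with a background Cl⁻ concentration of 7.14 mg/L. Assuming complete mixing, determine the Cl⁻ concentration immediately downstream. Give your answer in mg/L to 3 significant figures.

305 mg/L

160 L/s = 0.16 m³/s.
By mass balance at complete mixing, C = (0.16·1710 + 0.754·7.14) / (0.16 + 0.754) = 279/0.914 = 305.2 mg/L.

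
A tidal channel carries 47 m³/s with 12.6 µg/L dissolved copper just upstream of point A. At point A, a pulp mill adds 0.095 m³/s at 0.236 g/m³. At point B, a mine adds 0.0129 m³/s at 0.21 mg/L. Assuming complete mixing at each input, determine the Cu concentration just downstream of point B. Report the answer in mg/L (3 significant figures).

12.6 µg/L = 0.0126 mg/L.
After input A: C = (47·0.0126 + 0.095·0.236) / 47.09 = 0.01305 mg/L.
After input B: C = (47.09·0.01305 + 0.0129·0.21) / 47.11 = 0.0131 mg/L.

0.0131 mg/L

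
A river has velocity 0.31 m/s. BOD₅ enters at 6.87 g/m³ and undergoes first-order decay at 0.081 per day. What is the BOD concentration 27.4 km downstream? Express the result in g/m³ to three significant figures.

Travel time t = 27.4 km / 0.31 m/s = 2.74e+04/0.31 = 8.839e+04 s = 1.023 d.
First-order decay: C = 6.87·exp(−0.081·1.023) = 6.87·0.9205 = 6.324 g/m³.

6.32 g/m³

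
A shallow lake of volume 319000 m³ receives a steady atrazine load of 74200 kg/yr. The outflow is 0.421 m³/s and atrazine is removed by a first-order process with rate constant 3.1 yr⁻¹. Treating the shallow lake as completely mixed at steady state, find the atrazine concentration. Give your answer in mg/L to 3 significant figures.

5.20 mg/L

Outflow Q = 0.421 m³/s × 3.156e+07 s/yr = 1.329e+07 m³/yr.
Steady-state CSTR mass balance: W = Q·C + k·V·C, so C = W/(Q + kV).
Q + kV = 1.329e+07 + 3.1·319000 = 1.427e+07 m³/yr.
C = 74200/1.427e+07 = 0.005198 kg/m³ = 5.198 mg/L.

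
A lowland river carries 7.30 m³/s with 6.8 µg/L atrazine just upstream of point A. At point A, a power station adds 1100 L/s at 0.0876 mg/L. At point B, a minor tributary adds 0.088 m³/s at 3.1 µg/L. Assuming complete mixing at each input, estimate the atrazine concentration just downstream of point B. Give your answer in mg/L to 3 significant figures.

0.0172 mg/L

6.8 µg/L = 0.0068 mg/L.
1100 L/s = 1.1 m³/s.
After input A: C = (7.3·0.0068 + 1.1·0.0876) / 8.4 = 0.01738 mg/L.
3.1 µg/L = 0.0031 mg/L.
After input B: C = (8.4·0.01738 + 0.088·0.0031) / 8.488 = 0.01723 mg/L.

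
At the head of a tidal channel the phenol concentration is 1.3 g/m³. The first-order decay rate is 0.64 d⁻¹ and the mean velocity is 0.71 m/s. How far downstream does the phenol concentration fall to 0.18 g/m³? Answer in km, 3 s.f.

From C = C₀·e^(−kt), t = ln(C₀/C)/k = ln(1.3/0.18)/0.64 = 1.977/0.64 = 3.089 d.
Distance = v·t = 0.71 m/s × 2.669e+05 s = 1.895e+05 m = 189.5 km.

190 km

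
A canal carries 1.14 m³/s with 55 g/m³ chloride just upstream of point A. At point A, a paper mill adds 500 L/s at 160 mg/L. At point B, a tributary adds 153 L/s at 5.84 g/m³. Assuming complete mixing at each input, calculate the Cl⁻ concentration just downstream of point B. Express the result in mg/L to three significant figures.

80.1 mg/L

500 L/s = 0.5 m³/s.
After input A: C = (1.14·55 + 0.5·160) / 1.64 = 87.01 mg/L.
153 L/s = 0.153 m³/s.
After input B: C = (1.64·87.01 + 0.153·5.84) / 1.793 = 80.09 mg/L.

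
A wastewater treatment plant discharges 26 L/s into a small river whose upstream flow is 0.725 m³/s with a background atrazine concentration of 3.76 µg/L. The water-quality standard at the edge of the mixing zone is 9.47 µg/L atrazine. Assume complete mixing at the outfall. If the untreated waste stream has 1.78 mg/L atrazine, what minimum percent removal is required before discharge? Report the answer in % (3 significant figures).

26 L/s = 0.026 m³/s.
3.76 µg/L = 0.00376 mg/L.
9.47 µg/L = 0.00947 mg/L.
Mass balance: 0.00947·0.751 = 0.026·Cₑ + 0.725·0.00376.
Cₑ = (0.007112 − 0.002726) / 0.026 = 0.1687 mg/L.
Required removal = 1 − 0.1687/1.78 = 90.52 %.

90.5 %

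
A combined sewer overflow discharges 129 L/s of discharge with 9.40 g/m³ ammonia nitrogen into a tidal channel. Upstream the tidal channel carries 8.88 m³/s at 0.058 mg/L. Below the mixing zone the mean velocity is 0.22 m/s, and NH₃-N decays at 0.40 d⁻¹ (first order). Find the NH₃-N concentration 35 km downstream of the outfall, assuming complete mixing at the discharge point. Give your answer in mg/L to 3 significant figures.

0.0918 mg/L

129 L/s = 0.129 m³/s.
After complete mixing, C₀ = (0.129·9.4 + 8.88·0.058) / 9.009 = 0.1918 mg/L.
Travel time t = 3.5e+04 m / 0.22 m/s = 1.591e+05 s = 1.841 d.
C = 0.1918·exp(−0.40·1.841) = 0.1918·0.4788 = 0.09181 mg/L.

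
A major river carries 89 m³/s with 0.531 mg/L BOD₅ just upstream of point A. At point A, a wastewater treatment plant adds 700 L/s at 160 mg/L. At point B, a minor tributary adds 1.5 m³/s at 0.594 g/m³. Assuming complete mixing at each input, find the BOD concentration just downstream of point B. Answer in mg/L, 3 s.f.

1.76 mg/L

700 L/s = 0.7 m³/s.
After input A: C = (89·0.531 + 0.7·160) / 89.7 = 1.775 mg/L.
After input B: C = (89.7·1.775 + 1.5·0.594) / 91.2 = 1.756 mg/L.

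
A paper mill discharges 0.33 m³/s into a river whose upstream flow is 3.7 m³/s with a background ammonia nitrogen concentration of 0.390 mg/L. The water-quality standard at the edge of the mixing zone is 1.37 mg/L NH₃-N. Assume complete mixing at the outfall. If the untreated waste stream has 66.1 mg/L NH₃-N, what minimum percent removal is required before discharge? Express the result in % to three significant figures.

Mass balance: 1.37·4.03 = 0.33·Cₑ + 3.7·0.39.
Cₑ = (5.521 − 1.443) / 0.33 = 12.36 mg/L.
Required removal = 1 − 12.36/66.1 = 81.3 %.

81.3 %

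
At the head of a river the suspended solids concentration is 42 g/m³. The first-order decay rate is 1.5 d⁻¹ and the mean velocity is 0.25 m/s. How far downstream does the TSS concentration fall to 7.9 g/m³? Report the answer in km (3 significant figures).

24.1 km

From C = C₀·e^(−kt), t = ln(C₀/C)/k = ln(42/7.9)/1.5 = 1.671/1.5 = 1.114 d.
Distance = v·t = 0.25 m/s × 9.624e+04 s = 2.406e+04 m = 24.06 km.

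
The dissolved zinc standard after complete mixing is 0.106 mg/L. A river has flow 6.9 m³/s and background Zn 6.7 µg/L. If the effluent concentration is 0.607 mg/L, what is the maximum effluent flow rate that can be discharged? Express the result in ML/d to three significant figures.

6.7 µg/L = 0.0067 mg/L.
Mass balance at complete mixing: C_std·(Q_w + Q_r) = Q_w·C_e + Q_r·C_b.
Rearranging, Q_w = Q_r·(C_std − C_b)/(C_e − C_std) = 6.9·(0.106 − 0.0067) / (0.607 − 0.106) = 1.368 m³/s.
= 118.2 ML/d.

118 ML/d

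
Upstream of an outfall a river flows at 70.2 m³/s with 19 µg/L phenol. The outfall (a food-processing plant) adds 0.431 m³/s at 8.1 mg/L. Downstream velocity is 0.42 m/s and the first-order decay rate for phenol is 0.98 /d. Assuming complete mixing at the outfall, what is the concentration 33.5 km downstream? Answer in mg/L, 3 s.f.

0.0276 mg/L

19 µg/L = 0.019 mg/L.
After complete mixing, C₀ = (0.431·8.1 + 70.2·0.019) / 70.63 = 0.06831 mg/L.
Travel time t = 3.35e+04 m / 0.42 m/s = 7.976e+04 s = 0.9232 d.
C = 0.06831·exp(−0.98·0.9232) = 0.06831·0.4047 = 0.02764 mg/L.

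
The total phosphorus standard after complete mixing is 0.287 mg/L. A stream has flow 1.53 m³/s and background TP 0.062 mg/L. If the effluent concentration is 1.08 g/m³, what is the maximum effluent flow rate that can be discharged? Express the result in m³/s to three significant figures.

0.434 m³/s

Mass balance at complete mixing: C_std·(Q_w + Q_r) = Q_w·C_e + Q_r·C_b.
Rearranging, Q_w = Q_r·(C_std − C_b)/(C_e − C_std) = 1.53·(0.287 − 0.062) / (1.08 − 0.287) = 0.4341 m³/s.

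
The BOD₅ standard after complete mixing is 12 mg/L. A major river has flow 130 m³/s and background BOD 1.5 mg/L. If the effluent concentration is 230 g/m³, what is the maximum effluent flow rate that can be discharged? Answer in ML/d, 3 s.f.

541 ML/d

Mass balance at complete mixing: C_std·(Q_w + Q_r) = Q_w·C_e + Q_r·C_b.
Rearranging, Q_w = Q_r·(C_std − C_b)/(C_e − C_std) = 130·(12 − 1.5) / (230 − 12) = 6.261 m³/s.
= 541 ML/d.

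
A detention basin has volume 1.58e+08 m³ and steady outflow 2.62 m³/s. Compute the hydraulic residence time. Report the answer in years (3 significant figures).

Q = 2.62 m³/s × 3.156e+07 s/yr = 8.268e+07 m³/yr.
Hydraulic residence time τ = V/Q = 1.58e+08/8.268e+07 = 1.911 yr.

1.91 yr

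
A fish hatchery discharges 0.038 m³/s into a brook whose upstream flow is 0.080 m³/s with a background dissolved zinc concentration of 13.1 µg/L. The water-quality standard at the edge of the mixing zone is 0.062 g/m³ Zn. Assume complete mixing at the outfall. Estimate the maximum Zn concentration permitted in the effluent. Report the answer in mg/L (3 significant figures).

13.1 µg/L = 0.0131 mg/L.
Mass balance: 0.062·0.118 = 0.038·Cₑ + 0.08·0.0131.
Cₑ = (0.007316 − 0.001048) / 0.038 = 0.1649 mg/L.

0.165 mg/L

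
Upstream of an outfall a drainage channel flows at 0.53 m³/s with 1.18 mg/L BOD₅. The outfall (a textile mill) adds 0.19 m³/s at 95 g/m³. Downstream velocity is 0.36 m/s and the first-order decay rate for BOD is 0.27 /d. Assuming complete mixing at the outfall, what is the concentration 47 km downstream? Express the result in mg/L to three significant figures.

17.2 mg/L

After complete mixing, C₀ = (0.19·95 + 0.53·1.18) / 0.72 = 25.94 mg/L.
Travel time t = 4.7e+04 m / 0.36 m/s = 1.306e+05 s = 1.511 d.
C = 25.94·exp(−0.27·1.511) = 25.94·0.665 = 17.25 mg/L.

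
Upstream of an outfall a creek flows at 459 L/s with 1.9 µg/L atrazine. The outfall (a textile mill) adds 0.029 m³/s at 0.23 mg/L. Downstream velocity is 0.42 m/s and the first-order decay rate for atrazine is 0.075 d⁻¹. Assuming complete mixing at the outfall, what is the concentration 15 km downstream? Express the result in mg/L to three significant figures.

0.0150 mg/L

459 L/s = 0.459 m³/s.
1.9 µg/L = 0.0019 mg/L.
After complete mixing, C₀ = (0.029·0.23 + 0.459·0.0019) / 0.488 = 0.01546 mg/L.
Travel time t = 1.5e+04 m / 0.42 m/s = 3.571e+04 s = 0.4134 d.
C = 0.01546·exp(−0.075·0.4134) = 0.01546·0.9695 = 0.01498 mg/L.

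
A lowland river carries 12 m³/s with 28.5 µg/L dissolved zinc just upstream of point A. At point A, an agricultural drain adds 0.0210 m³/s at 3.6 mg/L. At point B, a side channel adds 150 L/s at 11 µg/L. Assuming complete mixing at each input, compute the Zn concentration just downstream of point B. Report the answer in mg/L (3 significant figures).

0.0344 mg/L

28.5 µg/L = 0.0285 mg/L.
After input A: C = (12·0.0285 + 0.021·3.6) / 12.02 = 0.03474 mg/L.
150 L/s = 0.15 m³/s.
11 µg/L = 0.011 mg/L.
After input B: C = (12.02·0.03474 + 0.15·0.011) / 12.17 = 0.03445 mg/L.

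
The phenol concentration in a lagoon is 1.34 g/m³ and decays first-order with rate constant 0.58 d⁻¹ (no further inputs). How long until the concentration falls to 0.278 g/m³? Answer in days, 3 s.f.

2.71 d

t = ln(C₀/C)/k = ln(1.34/0.278)/0.58 = 1.573/0.58 = 2.712 d.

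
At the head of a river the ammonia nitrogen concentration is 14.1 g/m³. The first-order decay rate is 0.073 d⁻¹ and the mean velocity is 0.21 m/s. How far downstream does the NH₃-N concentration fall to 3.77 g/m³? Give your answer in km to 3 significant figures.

328 km

From C = C₀·e^(−kt), t = ln(C₀/C)/k = ln(14.1/3.77)/0.073 = 1.319/0.073 = 18.07 d.
Distance = v·t = 0.21 m/s × 1.561e+06 s = 3.279e+05 m = 327.9 km.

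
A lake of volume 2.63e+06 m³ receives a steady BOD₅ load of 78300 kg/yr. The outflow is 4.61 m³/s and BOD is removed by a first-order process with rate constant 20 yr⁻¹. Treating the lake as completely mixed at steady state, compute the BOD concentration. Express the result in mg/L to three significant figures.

Outflow Q = 4.61 m³/s × 3.156e+07 s/yr = 1.455e+08 m³/yr.
Steady-state CSTR mass balance: W = Q·C + k·V·C, so C = W/(Q + kV).
Q + kV = 1.455e+08 + 20·2.63e+06 = 1.981e+08 m³/yr.
C = 78300/1.981e+08 = 0.0003953 kg/m³ = 0.3953 mg/L.

0.395 mg/L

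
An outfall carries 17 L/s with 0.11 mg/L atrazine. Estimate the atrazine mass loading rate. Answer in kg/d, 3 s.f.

17 L/s = 0.017 m³/s.
Mass flux = Q·C = 0.017 m³/s × 0.11 g/m³ = 0.00187 g/s.
= 0.00187 g/s × 86.4 = 0.1616 kg/d.

0.162 kg/d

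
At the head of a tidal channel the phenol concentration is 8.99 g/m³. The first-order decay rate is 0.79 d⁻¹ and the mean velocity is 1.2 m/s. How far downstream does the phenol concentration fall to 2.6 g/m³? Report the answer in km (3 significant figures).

163 km

From C = C₀·e^(−kt), t = ln(C₀/C)/k = ln(8.99/2.6)/0.79 = 1.241/0.79 = 1.57 d.
Distance = v·t = 1.2 m/s × 1.357e+05 s = 1.628e+05 m = 162.8 km.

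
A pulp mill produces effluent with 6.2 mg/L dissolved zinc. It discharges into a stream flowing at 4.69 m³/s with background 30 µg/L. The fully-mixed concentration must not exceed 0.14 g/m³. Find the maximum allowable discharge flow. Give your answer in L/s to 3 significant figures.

85.1 L/s

30 µg/L = 0.03 mg/L.
Mass balance at complete mixing: C_std·(Q_w + Q_r) = Q_w·C_e + Q_r·C_b.
Rearranging, Q_w = Q_r·(C_std − C_b)/(C_e − C_std) = 4.69·(0.14 − 0.03) / (6.2 − 0.14) = 0.08513 m³/s.
= 85.13 L/s.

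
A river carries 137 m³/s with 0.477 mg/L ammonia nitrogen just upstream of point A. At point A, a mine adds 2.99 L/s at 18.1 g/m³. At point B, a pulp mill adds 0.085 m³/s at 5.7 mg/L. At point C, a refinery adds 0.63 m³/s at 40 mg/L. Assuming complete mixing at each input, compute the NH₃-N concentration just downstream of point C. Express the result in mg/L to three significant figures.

2.99 L/s = 0.00299 m³/s.
After input A: C = (137·0.477 + 0.00299·18.1) / 137 = 0.4774 mg/L.
After input B: C = (137·0.4774 + 0.085·5.7) / 137.1 = 0.4806 mg/L.
After input C: C = (137.1·0.4806 + 0.63·40) / 137.7 = 0.6614 mg/L.

0.661 mg/L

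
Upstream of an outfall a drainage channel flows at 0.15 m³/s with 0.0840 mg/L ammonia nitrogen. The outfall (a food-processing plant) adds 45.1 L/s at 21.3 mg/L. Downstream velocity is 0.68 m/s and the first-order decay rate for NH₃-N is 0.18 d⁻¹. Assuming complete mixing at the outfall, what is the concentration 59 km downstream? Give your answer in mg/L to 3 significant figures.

4.16 mg/L

45.1 L/s = 0.0451 m³/s.
After complete mixing, C₀ = (0.0451·21.3 + 0.15·0.084) / 0.1951 = 4.988 mg/L.
Travel time t = 5.9e+04 m / 0.68 m/s = 8.676e+04 s = 1.004 d.
C = 4.988·exp(−0.18·1.004) = 4.988·0.8346 = 4.163 mg/L.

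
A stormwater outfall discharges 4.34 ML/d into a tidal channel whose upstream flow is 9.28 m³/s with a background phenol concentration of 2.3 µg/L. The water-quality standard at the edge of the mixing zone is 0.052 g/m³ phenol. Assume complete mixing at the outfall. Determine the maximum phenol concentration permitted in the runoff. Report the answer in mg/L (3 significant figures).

4.34 ML/d = 0.05023 m³/s.
2.3 µg/L = 0.0023 mg/L.
Mass balance: 0.052·9.33 = 0.05023·Cₑ + 9.28·0.0023.
Cₑ = (0.4852 − 0.02134) / 0.05023 = 9.234 mg/L.

9.23 mg/L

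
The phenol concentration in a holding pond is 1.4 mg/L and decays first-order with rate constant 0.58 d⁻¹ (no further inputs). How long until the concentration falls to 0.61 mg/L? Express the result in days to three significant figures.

1.43 d

t = ln(C₀/C)/k = ln(1.4/0.61)/0.58 = 0.8308/0.58 = 1.432 d.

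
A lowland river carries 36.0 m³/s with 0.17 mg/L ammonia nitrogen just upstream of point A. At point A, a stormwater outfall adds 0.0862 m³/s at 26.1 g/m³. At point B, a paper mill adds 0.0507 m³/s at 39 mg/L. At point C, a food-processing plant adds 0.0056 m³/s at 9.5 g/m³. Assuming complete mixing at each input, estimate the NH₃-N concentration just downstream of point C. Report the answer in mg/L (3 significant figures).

0.288 mg/L

After input A: C = (36·0.17 + 0.0862·26.1) / 36.09 = 0.2319 mg/L.
After input B: C = (36.09·0.2319 + 0.0507·39) / 36.14 = 0.2863 mg/L.
After input C: C = (36.14·0.2863 + 0.0056·9.5) / 36.14 = 0.2878 mg/L.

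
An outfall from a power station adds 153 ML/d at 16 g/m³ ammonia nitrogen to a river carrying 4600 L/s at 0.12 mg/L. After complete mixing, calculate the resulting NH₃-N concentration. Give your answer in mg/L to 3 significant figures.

4.53 mg/L

153 ML/d = 1.771 m³/s.
4600 L/s = 4.6 m³/s.
Conservation of mass across the mixing zone: C = (1.771·16 + 4.6·0.12) / (1.771 + 4.6) = 28.89/6.371 = 4.534 mg/L.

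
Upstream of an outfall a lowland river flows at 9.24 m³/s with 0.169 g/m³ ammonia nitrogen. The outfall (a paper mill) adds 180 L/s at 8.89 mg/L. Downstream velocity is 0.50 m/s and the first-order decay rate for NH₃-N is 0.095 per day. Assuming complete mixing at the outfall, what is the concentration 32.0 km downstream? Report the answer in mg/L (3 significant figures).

0.313 mg/L

180 L/s = 0.18 m³/s.
After complete mixing, C₀ = (0.18·8.89 + 9.24·0.169) / 9.42 = 0.3356 mg/L.
Travel time t = 3.2e+04 m / 0.50 m/s = 6.4e+04 s = 0.7407 d.
C = 0.3356·exp(−0.095·0.7407) = 0.3356·0.932 = 0.3128 mg/L.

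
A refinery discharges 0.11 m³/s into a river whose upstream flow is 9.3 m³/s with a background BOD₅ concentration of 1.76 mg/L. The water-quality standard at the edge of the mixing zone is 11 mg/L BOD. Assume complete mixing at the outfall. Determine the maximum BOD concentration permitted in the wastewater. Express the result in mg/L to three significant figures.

792 mg/L

Mass balance: 11·9.41 = 0.11·Cₑ + 9.3·1.76.
Cₑ = (103.5 − 16.37) / 0.11 = 792.2 mg/L.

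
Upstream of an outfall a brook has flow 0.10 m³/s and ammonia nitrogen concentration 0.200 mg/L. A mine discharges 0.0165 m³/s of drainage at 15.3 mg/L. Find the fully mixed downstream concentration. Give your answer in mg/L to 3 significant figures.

2.34 mg/L

Flow-weighted mixing gives C = (0.0165·15.3 + 0.1·0.2) / (0.0165 + 0.1) = 0.2725/0.1165 = 2.339 mg/L.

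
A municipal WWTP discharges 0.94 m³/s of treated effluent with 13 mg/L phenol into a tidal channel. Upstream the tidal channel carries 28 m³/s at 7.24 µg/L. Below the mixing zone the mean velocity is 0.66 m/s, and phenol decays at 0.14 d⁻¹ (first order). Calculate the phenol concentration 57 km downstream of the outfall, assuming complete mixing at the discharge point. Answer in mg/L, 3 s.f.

0.373 mg/L

7.24 µg/L = 0.00724 mg/L.
After complete mixing, C₀ = (0.94·13 + 28·0.00724) / 28.94 = 0.4293 mg/L.
Travel time t = 5.7e+04 m / 0.66 m/s = 8.636e+04 s = 0.9996 d.
C = 0.4293·exp(−0.14·0.9996) = 0.4293·0.8694 = 0.3732 mg/L.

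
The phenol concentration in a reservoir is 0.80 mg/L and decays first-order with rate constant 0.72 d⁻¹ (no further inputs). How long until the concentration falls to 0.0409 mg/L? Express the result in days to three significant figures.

t = ln(C₀/C)/k = ln(0.80/0.0409)/0.72 = 2.973/0.72 = 4.13 d.

4.13 d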